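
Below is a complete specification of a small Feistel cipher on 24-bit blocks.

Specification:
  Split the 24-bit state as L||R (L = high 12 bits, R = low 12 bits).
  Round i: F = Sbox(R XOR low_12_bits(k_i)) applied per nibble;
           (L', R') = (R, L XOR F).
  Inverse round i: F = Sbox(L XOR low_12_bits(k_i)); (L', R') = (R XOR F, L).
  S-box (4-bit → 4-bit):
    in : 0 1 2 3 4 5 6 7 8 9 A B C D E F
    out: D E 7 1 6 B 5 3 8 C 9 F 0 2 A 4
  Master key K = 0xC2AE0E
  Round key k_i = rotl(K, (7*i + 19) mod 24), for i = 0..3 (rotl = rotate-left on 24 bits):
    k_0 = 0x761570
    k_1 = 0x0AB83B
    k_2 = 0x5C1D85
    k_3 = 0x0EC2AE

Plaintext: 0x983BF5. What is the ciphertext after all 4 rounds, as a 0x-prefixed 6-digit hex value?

0xF566AC

s_0 = plaintext = 0x983BF5
s_1 = Round(s_0, k_0) = 0xBF5308
s_2 = Round(s_1, k_1) = 0x3084E4
s_3 = Round(s_2, k_2) = 0x4E4F56
s_4 = Round(s_3, k_3) = 0xF566AC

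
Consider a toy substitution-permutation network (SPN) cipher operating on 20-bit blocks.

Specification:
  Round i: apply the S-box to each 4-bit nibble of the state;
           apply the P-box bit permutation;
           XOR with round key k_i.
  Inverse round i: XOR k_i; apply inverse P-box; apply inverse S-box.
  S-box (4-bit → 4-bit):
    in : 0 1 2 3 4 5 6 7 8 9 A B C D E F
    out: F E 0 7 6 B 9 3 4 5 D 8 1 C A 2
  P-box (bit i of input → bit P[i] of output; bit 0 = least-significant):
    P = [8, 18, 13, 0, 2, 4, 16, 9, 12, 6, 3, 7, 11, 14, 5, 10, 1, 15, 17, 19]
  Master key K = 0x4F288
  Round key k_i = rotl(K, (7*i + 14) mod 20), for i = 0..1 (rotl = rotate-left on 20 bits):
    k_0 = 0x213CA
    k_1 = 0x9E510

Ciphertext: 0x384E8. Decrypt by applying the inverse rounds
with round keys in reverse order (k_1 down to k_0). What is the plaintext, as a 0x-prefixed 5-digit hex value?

0xA4C1E

s_0 = ciphertext = 0x384E8
s_1 = InvRound(s_0, k_1) = 0xD41F9
s_2 = InvRound(s_1, k_0) = 0xA4C1E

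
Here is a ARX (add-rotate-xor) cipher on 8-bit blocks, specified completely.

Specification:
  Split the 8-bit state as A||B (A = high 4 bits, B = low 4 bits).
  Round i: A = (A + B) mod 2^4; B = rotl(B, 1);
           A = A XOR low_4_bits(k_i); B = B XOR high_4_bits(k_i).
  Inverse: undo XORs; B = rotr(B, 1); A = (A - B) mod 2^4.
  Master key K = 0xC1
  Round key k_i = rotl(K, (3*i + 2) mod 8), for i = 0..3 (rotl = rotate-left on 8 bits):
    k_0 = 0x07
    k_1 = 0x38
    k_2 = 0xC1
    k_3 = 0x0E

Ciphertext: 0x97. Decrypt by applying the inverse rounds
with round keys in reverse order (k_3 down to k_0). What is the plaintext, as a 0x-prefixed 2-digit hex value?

s_0 = ciphertext = 0x97
s_1 = InvRound(s_0, k_3) = 0xCB
s_2 = InvRound(s_1, k_2) = 0x2B
s_3 = InvRound(s_2, k_1) = 0x64
s_4 = InvRound(s_3, k_0) = 0xF2

0xF2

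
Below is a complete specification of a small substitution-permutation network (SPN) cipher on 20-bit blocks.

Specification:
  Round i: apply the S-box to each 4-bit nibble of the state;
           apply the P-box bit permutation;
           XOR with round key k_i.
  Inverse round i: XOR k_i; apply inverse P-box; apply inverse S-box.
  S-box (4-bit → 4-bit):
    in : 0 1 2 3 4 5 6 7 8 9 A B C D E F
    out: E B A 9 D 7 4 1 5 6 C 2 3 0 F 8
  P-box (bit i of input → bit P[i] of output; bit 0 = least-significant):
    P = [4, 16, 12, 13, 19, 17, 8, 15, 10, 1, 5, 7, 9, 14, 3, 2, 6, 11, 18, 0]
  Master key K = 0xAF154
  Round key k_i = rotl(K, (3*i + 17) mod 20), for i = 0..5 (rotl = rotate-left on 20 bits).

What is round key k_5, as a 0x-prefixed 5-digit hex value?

0x54AF1

K = 0xAF154
k_0 = rotl(K, (3*0+17) mod 20) = rotl(K, 17) = 0x95E2A
k_1 = rotl(K, (3*1+17) mod 20) = rotl(K, 0) = 0xAF154
k_2 = rotl(K, (3*2+17) mod 20) = rotl(K, 3) = 0x78AA5
k_3 = rotl(K, (3*3+17) mod 20) = rotl(K, 6) = 0xC552B
k_4 = rotl(K, (3*4+17) mod 20) = rotl(K, 9) = 0x2A95E
k_5 = rotl(K, (3*5+17) mod 20) = rotl(K, 12) = 0x54AF1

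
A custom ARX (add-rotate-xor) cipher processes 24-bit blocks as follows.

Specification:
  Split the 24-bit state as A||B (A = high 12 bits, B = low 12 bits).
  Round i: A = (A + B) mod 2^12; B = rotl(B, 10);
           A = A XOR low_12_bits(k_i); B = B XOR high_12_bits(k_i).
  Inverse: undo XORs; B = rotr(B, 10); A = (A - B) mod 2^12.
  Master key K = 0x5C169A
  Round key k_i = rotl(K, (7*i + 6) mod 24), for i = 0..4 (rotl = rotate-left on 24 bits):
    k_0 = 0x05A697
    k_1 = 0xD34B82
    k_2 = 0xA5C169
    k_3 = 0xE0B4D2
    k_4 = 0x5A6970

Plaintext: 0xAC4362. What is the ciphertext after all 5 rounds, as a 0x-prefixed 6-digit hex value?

s_0 = plaintext = 0xAC4362
s_1 = Round(s_0, k_0) = 0x8B1882
s_2 = Round(s_1, k_1) = 0xAB1714
s_3 = Round(s_2, k_2) = 0x0ACB99
s_4 = Round(s_3, k_3) = 0x8978ED
s_5 = Round(s_4, k_4) = 0x8F439D

0x8F439D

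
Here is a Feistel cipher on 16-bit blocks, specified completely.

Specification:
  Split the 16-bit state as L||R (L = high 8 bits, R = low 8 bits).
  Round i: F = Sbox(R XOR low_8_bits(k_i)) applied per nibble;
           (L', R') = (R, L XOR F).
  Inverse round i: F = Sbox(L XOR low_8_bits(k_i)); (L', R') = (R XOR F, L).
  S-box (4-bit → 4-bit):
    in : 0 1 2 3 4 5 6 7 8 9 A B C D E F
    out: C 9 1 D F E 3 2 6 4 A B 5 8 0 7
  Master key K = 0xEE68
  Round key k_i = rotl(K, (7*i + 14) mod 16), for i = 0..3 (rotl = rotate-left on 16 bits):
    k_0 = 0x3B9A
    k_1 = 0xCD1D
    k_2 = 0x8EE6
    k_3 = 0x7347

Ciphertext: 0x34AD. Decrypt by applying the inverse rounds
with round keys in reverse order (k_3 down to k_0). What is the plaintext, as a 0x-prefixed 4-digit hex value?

s_0 = ciphertext = 0x34AD
s_1 = InvRound(s_0, k_3) = 0x8034
s_2 = InvRound(s_1, k_2) = 0x0780
s_3 = InvRound(s_2, k_1) = 0x1A07
s_4 = InvRound(s_3, k_0) = 0x6B1A

0x6B1A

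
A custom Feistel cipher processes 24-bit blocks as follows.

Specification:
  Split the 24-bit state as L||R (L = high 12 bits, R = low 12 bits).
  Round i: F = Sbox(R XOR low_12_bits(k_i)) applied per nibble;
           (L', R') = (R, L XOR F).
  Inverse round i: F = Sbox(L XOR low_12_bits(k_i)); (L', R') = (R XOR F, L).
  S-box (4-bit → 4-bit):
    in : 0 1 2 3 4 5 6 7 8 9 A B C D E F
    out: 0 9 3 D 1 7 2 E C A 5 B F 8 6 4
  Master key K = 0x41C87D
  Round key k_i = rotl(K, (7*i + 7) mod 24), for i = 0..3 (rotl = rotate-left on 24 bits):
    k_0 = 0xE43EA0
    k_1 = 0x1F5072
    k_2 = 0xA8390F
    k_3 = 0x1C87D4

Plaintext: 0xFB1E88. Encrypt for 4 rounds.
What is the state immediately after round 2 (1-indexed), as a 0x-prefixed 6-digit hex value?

s_0 = plaintext = 0xFB1E88
s_1 = Round(s_0, k_0) = 0xE88F8D
s_2 = Round(s_1, k_1) = 0xF8DACC
s_3 = Round(s_2, k_2) = 0xACC270
s_4 = Round(s_3, k_3) = 0x270D9D

0xF8DACC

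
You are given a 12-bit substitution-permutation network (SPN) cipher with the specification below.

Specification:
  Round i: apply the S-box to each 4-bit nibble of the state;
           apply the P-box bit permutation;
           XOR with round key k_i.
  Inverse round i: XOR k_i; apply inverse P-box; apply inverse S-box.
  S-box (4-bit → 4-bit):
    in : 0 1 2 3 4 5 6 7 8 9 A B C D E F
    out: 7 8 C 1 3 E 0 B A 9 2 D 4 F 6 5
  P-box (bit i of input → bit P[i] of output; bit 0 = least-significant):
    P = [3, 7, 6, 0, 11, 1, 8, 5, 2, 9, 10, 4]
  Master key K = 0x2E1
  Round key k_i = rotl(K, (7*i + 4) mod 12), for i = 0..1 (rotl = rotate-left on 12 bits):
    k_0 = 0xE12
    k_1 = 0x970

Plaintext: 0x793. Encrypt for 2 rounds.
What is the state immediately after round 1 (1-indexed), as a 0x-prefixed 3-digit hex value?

s_0 = plaintext = 0x793
s_1 = Round(s_0, k_0) = 0x42E
s_2 = Round(s_1, k_1) = 0xA94

0x42E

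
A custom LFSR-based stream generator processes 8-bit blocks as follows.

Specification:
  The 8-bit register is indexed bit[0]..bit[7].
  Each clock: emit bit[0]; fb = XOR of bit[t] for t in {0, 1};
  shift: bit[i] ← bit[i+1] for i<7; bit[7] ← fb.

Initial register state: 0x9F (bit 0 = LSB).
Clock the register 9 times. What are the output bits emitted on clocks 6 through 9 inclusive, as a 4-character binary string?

reg_0 = 0x9F
clock 1: out=1, reg = 0x4F
clock 2: out=1, reg = 0x27
clock 3: out=1, reg = 0x13
clock 4: out=1, reg = 0x09
clock 5: out=1, reg = 0x84
clock 6: out=0, reg = 0x42
clock 7: out=0, reg = 0xA1
clock 8: out=1, reg = 0xD0
clock 9: out=0, reg = 0x68

0010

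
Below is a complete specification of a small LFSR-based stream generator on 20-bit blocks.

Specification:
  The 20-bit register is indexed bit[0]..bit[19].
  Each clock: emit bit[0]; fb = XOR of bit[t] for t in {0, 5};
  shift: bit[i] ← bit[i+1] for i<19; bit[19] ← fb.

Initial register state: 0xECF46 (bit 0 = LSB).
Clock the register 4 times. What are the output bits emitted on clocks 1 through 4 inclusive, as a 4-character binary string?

0110

reg_0 = 0xECF46
clock 1: out=0, reg = 0x767A3
clock 2: out=1, reg = 0x3B3D1
clock 3: out=1, reg = 0x9D9E8
clock 4: out=0, reg = 0xCECF4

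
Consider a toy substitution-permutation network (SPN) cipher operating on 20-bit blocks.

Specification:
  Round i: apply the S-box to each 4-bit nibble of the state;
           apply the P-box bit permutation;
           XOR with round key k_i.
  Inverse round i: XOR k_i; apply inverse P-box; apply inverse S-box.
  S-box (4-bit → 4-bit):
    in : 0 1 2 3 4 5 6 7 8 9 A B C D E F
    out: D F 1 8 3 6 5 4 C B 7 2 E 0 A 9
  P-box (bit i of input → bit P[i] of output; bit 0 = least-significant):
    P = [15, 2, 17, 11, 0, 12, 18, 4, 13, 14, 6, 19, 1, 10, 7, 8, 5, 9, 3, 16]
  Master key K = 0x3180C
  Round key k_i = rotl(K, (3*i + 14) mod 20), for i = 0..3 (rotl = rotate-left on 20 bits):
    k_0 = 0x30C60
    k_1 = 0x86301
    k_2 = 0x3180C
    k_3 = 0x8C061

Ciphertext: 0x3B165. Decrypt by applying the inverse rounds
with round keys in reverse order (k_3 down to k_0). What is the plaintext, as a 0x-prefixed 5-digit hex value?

s_0 = ciphertext = 0x3B165
s_1 = InvRound(s_0, k_3) = 0x339B5
s_2 = InvRound(s_1, k_2) = 0x682FD
s_3 = InvRound(s_2, k_1) = 0x6818A
s_4 = InvRound(s_3, k_0) = 0x0177F

0x0177F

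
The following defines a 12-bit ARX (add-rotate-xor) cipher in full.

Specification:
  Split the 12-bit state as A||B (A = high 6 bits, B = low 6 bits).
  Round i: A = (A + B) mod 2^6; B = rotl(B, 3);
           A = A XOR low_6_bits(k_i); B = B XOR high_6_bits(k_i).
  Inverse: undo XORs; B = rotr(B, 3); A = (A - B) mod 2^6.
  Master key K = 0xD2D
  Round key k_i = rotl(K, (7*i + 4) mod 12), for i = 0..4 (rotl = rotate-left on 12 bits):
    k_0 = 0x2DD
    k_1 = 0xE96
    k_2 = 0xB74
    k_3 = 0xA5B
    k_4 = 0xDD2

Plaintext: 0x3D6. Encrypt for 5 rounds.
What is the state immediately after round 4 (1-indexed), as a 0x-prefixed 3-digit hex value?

0xC31

s_0 = plaintext = 0x3D6
s_1 = Round(s_0, k_0) = 0xE39
s_2 = Round(s_1, k_1) = 0x9F5
s_3 = Round(s_2, k_2) = 0xA03
s_4 = Round(s_3, k_3) = 0xC31
s_5 = Round(s_4, k_4) = 0xCF9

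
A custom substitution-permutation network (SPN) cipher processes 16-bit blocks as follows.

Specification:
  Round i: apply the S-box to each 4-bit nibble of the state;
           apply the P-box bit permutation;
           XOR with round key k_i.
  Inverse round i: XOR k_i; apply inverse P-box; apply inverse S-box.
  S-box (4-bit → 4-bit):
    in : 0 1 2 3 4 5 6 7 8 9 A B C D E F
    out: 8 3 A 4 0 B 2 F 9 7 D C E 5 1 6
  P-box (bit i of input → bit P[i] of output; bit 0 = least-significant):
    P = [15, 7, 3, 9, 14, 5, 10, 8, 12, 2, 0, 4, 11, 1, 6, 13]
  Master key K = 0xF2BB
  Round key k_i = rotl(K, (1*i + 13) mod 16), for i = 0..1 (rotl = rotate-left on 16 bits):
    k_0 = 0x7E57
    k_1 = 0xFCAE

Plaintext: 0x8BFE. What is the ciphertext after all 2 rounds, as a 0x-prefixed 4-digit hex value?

0xF45A

s_0 = plaintext = 0x8BFE
s_1 = Round(s_0, k_0) = 0xD266
s_2 = Round(s_1, k_1) = 0xF45A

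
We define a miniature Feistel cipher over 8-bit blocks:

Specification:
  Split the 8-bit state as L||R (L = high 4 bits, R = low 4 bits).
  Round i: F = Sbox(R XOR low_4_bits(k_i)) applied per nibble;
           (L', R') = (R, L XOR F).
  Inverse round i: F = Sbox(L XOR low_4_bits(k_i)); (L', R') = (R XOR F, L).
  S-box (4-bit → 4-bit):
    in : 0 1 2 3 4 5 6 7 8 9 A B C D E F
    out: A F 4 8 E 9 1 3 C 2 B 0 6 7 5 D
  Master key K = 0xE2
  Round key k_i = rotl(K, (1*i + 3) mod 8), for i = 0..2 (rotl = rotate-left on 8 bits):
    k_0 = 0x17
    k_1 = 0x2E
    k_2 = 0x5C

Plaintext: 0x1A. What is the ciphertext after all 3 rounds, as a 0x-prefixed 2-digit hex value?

0x6D

s_0 = plaintext = 0x1A
s_1 = Round(s_0, k_0) = 0xA6
s_2 = Round(s_1, k_1) = 0x66
s_3 = Round(s_2, k_2) = 0x6D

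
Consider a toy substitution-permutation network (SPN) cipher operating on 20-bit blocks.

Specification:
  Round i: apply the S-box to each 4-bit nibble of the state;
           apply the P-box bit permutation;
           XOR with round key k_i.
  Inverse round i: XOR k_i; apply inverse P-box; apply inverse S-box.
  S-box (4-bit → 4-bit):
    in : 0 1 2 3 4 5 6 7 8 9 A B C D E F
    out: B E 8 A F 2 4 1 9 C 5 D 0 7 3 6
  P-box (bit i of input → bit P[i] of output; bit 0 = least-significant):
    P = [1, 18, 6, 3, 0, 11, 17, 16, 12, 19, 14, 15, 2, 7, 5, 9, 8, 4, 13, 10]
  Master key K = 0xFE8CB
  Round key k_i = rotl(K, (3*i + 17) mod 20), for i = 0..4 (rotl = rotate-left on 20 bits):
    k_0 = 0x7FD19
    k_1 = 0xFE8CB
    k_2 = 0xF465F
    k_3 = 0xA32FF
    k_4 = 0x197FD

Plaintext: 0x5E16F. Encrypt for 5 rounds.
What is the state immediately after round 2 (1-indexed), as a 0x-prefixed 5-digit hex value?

0x39E09

s_0 = plaintext = 0x5E16F
s_1 = Round(s_0, k_0) = 0x93DCD
s_2 = Round(s_1, k_1) = 0x39E09
s_3 = Round(s_2, k_2) = 0x65826
s_4 = Round(s_3, k_3) = 0xB823F
s_5 = Round(s_4, k_4) = 0x438B9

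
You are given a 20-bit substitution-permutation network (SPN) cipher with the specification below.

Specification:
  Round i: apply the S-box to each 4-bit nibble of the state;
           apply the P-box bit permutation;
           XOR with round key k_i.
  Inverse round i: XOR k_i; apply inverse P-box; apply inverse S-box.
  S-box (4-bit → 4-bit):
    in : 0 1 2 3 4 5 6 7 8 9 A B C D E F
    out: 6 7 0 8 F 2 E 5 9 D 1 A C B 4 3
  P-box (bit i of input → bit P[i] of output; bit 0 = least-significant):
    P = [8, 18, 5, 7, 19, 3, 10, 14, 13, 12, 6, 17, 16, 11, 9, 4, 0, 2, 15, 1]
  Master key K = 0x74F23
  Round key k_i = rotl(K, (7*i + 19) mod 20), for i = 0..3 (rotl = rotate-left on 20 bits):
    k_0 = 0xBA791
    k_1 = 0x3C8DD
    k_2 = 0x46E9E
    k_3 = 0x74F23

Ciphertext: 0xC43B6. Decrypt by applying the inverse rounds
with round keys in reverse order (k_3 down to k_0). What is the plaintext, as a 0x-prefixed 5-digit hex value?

s_0 = ciphertext = 0xC43B6
s_1 = InvRound(s_0, k_3) = 0xFD373
s_2 = InvRound(s_1, k_2) = 0x1F419
s_3 = InvRound(s_2, k_1) = 0x554E3
s_4 = InvRound(s_3, k_0) = 0xCC481

0xCC481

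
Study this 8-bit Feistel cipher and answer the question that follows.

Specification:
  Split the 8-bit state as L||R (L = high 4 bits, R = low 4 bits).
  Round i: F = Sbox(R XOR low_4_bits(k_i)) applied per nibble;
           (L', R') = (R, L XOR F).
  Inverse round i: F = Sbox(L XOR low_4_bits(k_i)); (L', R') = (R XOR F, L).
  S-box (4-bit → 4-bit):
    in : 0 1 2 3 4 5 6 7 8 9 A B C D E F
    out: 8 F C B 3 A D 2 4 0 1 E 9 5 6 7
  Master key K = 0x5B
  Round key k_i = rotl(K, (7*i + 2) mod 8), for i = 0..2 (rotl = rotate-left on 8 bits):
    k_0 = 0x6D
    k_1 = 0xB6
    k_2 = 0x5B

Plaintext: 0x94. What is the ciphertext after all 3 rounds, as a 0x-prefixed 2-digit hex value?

0x3D

s_0 = plaintext = 0x94
s_1 = Round(s_0, k_0) = 0x49
s_2 = Round(s_1, k_1) = 0x93
s_3 = Round(s_2, k_2) = 0x3D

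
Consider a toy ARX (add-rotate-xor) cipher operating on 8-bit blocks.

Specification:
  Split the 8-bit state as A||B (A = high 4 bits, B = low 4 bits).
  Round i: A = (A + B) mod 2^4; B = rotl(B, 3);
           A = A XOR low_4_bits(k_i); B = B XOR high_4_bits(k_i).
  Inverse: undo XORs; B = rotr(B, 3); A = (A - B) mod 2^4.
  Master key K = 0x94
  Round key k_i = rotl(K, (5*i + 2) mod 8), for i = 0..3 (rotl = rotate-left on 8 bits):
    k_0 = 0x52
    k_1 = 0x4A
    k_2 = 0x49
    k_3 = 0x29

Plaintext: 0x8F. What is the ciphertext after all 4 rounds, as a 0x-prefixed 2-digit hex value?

0x24

s_0 = plaintext = 0x8F
s_1 = Round(s_0, k_0) = 0x5A
s_2 = Round(s_1, k_1) = 0x51
s_3 = Round(s_2, k_2) = 0xFC
s_4 = Round(s_3, k_3) = 0x24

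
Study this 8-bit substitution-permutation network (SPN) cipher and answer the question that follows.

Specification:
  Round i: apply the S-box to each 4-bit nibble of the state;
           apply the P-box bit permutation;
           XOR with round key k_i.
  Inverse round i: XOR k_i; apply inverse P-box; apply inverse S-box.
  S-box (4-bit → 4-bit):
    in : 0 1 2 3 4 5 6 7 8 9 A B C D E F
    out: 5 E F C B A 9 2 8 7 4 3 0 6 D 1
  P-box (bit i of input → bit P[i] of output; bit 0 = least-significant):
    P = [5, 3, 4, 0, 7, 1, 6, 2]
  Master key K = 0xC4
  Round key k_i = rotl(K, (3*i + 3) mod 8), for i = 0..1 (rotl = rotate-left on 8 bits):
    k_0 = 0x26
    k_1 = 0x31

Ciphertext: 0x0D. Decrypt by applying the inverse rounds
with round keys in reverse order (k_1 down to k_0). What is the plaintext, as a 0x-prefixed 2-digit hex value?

s_0 = ciphertext = 0x0D
s_1 = InvRound(s_0, k_1) = 0x89
s_2 = InvRound(s_1, k_0) = 0x44

0x44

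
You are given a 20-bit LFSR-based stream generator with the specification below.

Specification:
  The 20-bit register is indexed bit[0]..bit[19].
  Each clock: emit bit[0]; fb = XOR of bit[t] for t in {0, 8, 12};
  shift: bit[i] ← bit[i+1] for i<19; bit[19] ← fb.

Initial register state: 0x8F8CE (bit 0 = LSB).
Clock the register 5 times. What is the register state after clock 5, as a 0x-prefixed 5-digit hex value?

0xCC7C6

reg_0 = 0x8F8CE
clock 1: out=0, reg = 0xC7C67
clock 2: out=1, reg = 0x63E33
clock 3: out=1, reg = 0x31F19
clock 4: out=1, reg = 0x98F8C
clock 5: out=0, reg = 0xCC7C6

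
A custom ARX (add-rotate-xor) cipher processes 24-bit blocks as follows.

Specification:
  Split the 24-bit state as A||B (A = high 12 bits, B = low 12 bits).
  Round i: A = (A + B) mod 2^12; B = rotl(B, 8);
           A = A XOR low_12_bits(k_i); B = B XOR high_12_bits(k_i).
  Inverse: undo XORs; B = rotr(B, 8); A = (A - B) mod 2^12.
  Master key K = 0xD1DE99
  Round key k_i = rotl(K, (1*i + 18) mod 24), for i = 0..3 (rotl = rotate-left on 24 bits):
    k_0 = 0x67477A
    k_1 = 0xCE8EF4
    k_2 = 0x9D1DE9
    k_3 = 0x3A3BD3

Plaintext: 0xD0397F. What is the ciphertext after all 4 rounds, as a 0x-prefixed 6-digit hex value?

s_0 = plaintext = 0xD0397F
s_1 = Round(s_0, k_0) = 0x1F89E3
s_2 = Round(s_1, k_1) = 0x52FF76
s_3 = Round(s_2, k_2) = 0x94CF26
s_4 = Round(s_3, k_3) = 0x3A1551

0x3A1551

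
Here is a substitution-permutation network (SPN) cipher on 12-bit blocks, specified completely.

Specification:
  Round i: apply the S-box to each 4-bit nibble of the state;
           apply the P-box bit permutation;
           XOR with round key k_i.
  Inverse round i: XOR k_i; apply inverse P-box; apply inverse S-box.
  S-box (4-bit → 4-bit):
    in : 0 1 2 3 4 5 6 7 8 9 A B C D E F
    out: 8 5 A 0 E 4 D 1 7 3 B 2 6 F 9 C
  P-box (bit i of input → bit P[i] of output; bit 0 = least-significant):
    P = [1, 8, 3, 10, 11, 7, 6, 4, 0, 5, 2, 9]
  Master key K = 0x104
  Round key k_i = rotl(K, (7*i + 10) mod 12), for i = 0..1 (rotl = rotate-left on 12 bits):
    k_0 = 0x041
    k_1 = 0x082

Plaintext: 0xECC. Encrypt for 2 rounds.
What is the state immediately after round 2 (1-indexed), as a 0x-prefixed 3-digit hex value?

s_0 = plaintext = 0xECC
s_1 = Round(s_0, k_0) = 0x388
s_2 = Round(s_1, k_1) = 0x948

0x948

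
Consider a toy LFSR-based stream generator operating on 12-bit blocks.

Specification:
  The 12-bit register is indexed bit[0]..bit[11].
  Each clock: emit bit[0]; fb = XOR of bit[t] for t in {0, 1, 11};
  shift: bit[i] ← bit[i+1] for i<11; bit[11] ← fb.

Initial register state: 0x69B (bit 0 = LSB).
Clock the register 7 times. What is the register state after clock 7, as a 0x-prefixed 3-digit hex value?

reg_0 = 0x69B
clock 1: out=1, reg = 0x34D
clock 2: out=1, reg = 0x9A6
clock 3: out=0, reg = 0x4D3
clock 4: out=1, reg = 0x269
clock 5: out=1, reg = 0x934
clock 6: out=0, reg = 0xC9A
clock 7: out=0, reg = 0x64D

0x64D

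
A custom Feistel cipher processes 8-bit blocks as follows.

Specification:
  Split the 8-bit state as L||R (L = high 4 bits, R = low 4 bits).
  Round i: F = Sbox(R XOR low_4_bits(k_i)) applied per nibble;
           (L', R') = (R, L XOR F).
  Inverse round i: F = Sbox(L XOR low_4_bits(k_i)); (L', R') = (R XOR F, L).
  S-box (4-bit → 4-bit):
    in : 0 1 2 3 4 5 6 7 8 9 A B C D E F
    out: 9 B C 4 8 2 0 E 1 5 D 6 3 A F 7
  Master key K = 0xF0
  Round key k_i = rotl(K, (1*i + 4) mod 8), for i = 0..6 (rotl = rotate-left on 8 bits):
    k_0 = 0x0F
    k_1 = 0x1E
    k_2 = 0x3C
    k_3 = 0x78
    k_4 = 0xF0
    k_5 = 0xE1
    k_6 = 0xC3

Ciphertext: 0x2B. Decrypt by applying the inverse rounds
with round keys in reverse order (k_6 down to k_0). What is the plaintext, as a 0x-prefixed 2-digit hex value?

0x50

s_0 = ciphertext = 0x2B
s_1 = InvRound(s_0, k_6) = 0x02
s_2 = InvRound(s_1, k_5) = 0x90
s_3 = InvRound(s_2, k_4) = 0x59
s_4 = InvRound(s_3, k_3) = 0x35
s_5 = InvRound(s_4, k_2) = 0x23
s_6 = InvRound(s_5, k_1) = 0x02
s_7 = InvRound(s_6, k_0) = 0x50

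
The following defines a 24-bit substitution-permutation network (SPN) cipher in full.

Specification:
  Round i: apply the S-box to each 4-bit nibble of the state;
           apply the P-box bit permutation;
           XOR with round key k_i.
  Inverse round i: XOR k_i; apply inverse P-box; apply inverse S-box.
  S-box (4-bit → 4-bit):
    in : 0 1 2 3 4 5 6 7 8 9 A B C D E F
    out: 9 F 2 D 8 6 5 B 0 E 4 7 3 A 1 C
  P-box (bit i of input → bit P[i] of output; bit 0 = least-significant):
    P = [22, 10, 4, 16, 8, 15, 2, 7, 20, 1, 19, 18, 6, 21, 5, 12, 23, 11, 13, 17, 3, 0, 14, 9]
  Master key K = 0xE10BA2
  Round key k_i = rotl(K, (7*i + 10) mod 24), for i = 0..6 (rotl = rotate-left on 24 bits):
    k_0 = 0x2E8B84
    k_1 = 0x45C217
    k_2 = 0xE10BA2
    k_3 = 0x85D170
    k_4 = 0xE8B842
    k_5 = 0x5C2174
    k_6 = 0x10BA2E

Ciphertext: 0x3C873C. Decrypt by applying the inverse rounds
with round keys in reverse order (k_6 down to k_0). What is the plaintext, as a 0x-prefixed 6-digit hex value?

0xFF2B57

s_0 = ciphertext = 0x3C873C
s_1 = InvRound(s_0, k_6) = 0x85D9E5
s_2 = InvRound(s_1, k_5) = 0x5B46D3
s_3 = InvRound(s_2, k_4) = 0x91DED9
s_4 = InvRound(s_3, k_3) = 0x72A002
s_5 = InvRound(s_4, k_2) = 0x41AE74
s_6 = InvRound(s_5, k_1) = 0x556D82
s_7 = InvRound(s_6, k_0) = 0xFF2B57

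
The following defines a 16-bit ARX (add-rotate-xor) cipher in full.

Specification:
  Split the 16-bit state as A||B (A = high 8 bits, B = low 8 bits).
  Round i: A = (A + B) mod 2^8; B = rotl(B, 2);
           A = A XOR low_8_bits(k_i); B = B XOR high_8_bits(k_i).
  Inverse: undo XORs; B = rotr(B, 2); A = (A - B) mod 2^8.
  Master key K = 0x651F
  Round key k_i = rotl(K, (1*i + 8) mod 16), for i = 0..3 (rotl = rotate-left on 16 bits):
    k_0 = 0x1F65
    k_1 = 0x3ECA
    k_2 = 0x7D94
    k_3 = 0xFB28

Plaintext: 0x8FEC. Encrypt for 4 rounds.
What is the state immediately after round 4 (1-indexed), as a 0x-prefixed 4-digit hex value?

0x4FC6

s_0 = plaintext = 0x8FEC
s_1 = Round(s_0, k_0) = 0x1EAC
s_2 = Round(s_1, k_1) = 0x008C
s_3 = Round(s_2, k_2) = 0x184F
s_4 = Round(s_3, k_3) = 0x4FC6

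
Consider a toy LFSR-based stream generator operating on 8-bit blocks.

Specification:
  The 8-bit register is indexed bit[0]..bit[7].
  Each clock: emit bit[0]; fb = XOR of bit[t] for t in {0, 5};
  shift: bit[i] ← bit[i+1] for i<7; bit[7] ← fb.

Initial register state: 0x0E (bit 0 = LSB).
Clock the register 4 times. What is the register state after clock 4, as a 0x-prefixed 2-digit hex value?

0xE0

reg_0 = 0x0E
clock 1: out=0, reg = 0x07
clock 2: out=1, reg = 0x83
clock 3: out=1, reg = 0xC1
clock 4: out=1, reg = 0xE0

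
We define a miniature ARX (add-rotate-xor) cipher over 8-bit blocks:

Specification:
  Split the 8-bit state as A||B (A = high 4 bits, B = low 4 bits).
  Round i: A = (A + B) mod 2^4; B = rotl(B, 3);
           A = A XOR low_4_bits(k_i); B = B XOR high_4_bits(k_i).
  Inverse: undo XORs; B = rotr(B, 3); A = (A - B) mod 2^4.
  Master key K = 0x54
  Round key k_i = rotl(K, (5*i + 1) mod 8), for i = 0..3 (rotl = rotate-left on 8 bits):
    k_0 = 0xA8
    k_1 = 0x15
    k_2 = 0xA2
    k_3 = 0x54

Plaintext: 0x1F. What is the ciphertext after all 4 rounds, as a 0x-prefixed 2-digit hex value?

0xCE

s_0 = plaintext = 0x1F
s_1 = Round(s_0, k_0) = 0x85
s_2 = Round(s_1, k_1) = 0x8B
s_3 = Round(s_2, k_2) = 0x17
s_4 = Round(s_3, k_3) = 0xCE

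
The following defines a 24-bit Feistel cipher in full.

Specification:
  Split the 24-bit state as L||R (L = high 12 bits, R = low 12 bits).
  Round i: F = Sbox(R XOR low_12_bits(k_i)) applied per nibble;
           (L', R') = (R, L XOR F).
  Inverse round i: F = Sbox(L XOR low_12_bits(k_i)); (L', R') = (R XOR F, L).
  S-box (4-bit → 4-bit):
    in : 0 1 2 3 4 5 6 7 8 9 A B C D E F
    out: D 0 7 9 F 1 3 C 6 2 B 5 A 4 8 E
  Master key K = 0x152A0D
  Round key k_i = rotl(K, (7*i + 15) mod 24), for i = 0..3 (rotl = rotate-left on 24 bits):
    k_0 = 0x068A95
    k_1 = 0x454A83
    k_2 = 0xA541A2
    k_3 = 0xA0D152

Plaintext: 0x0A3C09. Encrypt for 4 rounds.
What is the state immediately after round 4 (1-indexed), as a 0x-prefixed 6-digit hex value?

0xD444D1

s_0 = plaintext = 0x0A3C09
s_1 = Round(s_0, k_0) = 0xC09389
s_2 = Round(s_1, k_1) = 0x389ED2
s_3 = Round(s_2, k_2) = 0xED2D44
s_4 = Round(s_3, k_3) = 0xD444D1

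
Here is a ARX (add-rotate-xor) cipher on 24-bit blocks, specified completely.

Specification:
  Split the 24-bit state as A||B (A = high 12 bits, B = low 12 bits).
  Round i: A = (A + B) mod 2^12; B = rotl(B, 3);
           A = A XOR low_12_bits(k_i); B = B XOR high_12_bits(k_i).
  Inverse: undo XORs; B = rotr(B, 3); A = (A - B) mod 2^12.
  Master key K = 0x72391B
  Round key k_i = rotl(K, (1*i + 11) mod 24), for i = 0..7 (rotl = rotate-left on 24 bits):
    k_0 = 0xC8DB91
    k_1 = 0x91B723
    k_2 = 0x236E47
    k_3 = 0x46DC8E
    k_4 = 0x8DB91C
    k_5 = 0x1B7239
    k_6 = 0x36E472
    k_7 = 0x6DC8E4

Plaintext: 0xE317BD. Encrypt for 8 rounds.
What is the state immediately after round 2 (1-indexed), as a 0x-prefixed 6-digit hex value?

0x8C622B

s_0 = plaintext = 0xE317BD
s_1 = Round(s_0, k_0) = 0xE7F166
s_2 = Round(s_1, k_1) = 0x8C622B
s_3 = Round(s_2, k_2) = 0x4B636F
s_4 = Round(s_3, k_3) = 0x4ABF14
s_5 = Round(s_4, k_4) = 0xAA307C
s_6 = Round(s_5, k_5) = 0x926257
s_7 = Round(s_6, k_6) = 0xF0F1D7
s_8 = Round(s_7, k_7) = 0x802864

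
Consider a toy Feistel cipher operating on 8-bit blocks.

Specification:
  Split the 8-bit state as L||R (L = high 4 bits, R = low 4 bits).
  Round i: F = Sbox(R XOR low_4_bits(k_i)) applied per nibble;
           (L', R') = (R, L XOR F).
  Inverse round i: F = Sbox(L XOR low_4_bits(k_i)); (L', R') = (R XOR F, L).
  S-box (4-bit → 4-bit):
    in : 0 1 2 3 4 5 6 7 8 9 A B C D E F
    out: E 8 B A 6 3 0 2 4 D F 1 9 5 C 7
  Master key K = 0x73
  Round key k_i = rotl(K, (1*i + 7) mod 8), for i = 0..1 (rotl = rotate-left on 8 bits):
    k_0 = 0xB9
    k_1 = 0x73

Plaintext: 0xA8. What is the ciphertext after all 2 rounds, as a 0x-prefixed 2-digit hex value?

0x20

s_0 = plaintext = 0xA8
s_1 = Round(s_0, k_0) = 0x82
s_2 = Round(s_1, k_1) = 0x20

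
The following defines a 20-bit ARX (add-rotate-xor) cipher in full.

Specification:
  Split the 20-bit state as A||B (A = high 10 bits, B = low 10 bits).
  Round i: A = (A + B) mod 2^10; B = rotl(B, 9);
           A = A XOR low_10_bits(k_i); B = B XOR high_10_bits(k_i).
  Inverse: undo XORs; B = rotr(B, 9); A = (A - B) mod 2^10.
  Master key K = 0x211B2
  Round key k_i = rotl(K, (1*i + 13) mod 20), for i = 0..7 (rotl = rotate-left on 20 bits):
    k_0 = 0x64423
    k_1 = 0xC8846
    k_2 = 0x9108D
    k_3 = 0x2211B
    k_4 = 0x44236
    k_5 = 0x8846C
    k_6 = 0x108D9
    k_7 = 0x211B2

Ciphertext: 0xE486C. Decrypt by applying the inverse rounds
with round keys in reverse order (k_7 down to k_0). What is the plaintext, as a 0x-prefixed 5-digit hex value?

s_0 = ciphertext = 0xE486C
s_1 = InvRound(s_0, k_7) = 0x141D0
s_2 = InvRound(s_1, k_6) = 0x59724
s_3 = InvRound(s_2, k_5) = 0xBFE0A
s_4 = InvRound(s_3, k_4) = 0xA5235
s_5 = InvRound(s_4, k_3) = 0x8517B
s_6 = InvRound(s_5, k_2) = 0x06A7F
s_7 = InvRound(s_6, k_1) = 0x68ABA
s_8 = InvRound(s_7, k_0) = 0xCAA57

0xCAA57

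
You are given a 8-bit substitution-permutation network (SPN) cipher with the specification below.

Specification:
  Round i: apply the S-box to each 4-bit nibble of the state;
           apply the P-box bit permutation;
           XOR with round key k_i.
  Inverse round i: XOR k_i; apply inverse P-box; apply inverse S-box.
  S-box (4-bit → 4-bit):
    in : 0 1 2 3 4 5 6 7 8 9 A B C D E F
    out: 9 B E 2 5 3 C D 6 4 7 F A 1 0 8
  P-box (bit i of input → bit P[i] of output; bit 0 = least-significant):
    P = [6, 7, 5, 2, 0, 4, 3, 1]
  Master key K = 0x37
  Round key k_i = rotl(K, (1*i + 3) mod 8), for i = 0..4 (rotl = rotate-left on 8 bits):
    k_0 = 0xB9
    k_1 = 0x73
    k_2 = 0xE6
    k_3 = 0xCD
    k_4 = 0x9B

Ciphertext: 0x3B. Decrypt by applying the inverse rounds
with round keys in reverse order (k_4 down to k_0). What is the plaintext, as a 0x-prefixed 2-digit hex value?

s_0 = ciphertext = 0x3B
s_1 = InvRound(s_0, k_4) = 0xE8
s_2 = InvRound(s_1, k_3) = 0xD6
s_3 = InvRound(s_2, k_2) = 0x39
s_4 = InvRound(s_3, k_1) = 0x6D
s_5 = InvRound(s_4, k_0) = 0x31

0x31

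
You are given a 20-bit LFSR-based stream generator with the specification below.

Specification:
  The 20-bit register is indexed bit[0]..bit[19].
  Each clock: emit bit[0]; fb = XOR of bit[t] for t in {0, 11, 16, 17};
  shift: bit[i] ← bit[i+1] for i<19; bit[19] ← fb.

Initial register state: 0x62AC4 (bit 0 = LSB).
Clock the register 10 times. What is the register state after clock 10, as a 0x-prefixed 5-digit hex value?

reg_0 = 0x62AC4
clock 1: out=0, reg = 0x31562
clock 2: out=0, reg = 0x18AB1
clock 3: out=1, reg = 0x8C558
clock 4: out=0, reg = 0x462AC
clock 5: out=0, reg = 0x23156
clock 6: out=0, reg = 0x918AB
clock 7: out=1, reg = 0xC8C55
clock 8: out=1, reg = 0x6462A
clock 9: out=0, reg = 0xB2315
clock 10: out=1, reg = 0xD918A

0xD918A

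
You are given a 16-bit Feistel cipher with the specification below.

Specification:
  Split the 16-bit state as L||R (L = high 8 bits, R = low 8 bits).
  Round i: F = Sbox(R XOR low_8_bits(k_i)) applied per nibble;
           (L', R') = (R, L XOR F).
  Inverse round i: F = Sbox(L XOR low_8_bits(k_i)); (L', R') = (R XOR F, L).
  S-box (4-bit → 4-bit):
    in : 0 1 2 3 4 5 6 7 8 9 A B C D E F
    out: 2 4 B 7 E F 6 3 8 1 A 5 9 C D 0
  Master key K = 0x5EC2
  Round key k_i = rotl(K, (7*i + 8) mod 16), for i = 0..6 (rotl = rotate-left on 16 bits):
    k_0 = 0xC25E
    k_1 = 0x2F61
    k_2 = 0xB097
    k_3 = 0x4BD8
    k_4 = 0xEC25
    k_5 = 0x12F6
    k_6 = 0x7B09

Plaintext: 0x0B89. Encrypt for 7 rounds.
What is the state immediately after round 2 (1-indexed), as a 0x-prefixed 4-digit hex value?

0xC828

s_0 = plaintext = 0x0B89
s_1 = Round(s_0, k_0) = 0x89C8
s_2 = Round(s_1, k_1) = 0xC828
s_3 = Round(s_2, k_2) = 0x2898
s_4 = Round(s_3, k_3) = 0x98CA
s_5 = Round(s_4, k_4) = 0xCA48
s_6 = Round(s_5, k_5) = 0x4897
s_7 = Round(s_6, k_6) = 0x9755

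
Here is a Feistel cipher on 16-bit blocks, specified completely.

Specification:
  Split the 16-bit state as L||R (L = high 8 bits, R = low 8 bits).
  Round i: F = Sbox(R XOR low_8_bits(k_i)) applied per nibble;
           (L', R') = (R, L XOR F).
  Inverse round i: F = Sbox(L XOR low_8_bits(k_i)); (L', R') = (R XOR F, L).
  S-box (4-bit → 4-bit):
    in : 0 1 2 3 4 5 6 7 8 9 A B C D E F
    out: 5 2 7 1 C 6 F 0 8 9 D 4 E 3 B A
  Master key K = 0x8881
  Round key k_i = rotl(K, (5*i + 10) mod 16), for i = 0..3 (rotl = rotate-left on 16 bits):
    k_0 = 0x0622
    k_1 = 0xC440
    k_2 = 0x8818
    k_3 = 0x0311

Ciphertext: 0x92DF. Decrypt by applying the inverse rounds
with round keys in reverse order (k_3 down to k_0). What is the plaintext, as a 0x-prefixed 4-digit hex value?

s_0 = ciphertext = 0x92DF
s_1 = InvRound(s_0, k_3) = 0x5E92
s_2 = InvRound(s_1, k_2) = 0x5D5E
s_3 = InvRound(s_2, k_1) = 0x7D5D
s_4 = InvRound(s_3, k_0) = 0x377D

0x377D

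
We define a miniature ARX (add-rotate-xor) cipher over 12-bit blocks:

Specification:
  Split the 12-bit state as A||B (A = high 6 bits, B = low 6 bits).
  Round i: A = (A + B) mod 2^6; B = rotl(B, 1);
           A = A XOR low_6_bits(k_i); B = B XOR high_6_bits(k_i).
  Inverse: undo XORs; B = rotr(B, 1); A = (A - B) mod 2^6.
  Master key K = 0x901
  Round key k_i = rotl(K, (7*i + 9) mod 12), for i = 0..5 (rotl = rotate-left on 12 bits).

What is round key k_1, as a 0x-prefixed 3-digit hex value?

K = 0x901
k_0 = rotl(K, (7*0+9) mod 12) = rotl(K, 9) = 0x320
k_1 = rotl(K, (7*1+9) mod 12) = rotl(K, 4) = 0x019

0x019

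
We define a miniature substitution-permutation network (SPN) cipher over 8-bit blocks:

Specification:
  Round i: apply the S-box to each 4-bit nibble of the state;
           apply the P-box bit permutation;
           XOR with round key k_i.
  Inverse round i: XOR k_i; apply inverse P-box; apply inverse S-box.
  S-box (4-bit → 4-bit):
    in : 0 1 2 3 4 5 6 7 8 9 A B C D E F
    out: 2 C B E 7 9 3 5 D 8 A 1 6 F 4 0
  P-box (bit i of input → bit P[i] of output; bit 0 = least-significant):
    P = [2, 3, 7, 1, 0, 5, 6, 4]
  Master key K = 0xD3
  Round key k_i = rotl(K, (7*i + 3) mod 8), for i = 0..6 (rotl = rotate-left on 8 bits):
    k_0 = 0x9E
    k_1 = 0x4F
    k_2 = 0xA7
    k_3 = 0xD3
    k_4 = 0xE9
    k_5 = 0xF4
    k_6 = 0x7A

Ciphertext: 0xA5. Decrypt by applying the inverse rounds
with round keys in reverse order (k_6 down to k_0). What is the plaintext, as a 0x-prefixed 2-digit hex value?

0x07

s_0 = ciphertext = 0xA5
s_1 = InvRound(s_0, k_6) = 0x8D
s_2 = InvRound(s_1, k_5) = 0xD0
s_3 = InvRound(s_2, k_4) = 0x20
s_4 = InvRound(s_3, k_3) = 0xD1
s_5 = InvRound(s_4, k_2) = 0x35
s_6 = InvRound(s_5, k_1) = 0x3A
s_7 = InvRound(s_6, k_0) = 0x07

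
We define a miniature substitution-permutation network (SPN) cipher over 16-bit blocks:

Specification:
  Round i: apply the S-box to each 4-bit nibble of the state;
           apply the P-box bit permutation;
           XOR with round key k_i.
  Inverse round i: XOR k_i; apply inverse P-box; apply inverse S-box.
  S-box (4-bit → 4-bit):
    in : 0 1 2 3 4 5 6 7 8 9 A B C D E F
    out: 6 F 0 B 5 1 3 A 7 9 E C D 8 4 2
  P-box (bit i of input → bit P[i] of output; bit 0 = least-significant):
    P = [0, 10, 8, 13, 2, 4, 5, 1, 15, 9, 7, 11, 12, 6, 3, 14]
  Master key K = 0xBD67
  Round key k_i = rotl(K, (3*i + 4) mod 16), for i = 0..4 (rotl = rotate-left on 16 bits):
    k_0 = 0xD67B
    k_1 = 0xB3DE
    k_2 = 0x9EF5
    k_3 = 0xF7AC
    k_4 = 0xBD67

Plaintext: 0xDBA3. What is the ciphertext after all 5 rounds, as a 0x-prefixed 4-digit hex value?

s_0 = plaintext = 0xDBA3
s_1 = Round(s_0, k_0) = 0xBAC8
s_2 = Round(s_1, k_1) = 0xFC71
s_3 = Round(s_2, k_2) = 0x3326
s_4 = Round(s_3, k_3) = 0x29ED
s_5 = Round(s_4, k_4) = 0x1547

0x1547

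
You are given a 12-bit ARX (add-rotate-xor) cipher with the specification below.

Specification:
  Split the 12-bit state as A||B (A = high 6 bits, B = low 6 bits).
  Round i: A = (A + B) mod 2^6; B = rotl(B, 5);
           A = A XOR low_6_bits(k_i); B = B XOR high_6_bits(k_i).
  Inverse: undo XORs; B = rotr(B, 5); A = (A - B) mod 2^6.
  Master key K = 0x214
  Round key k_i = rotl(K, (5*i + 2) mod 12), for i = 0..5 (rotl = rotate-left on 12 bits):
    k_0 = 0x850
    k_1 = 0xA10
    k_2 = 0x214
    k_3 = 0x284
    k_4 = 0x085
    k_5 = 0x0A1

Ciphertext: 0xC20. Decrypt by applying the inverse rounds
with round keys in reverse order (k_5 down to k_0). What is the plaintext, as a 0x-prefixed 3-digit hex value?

s_0 = ciphertext = 0xC20
s_1 = InvRound(s_0, k_5) = 0x305
s_2 = InvRound(s_1, k_4) = 0xECE
s_3 = InvRound(s_2, k_3) = 0xDC8
s_4 = InvRound(s_3, k_2) = 0x8C0
s_5 = InvRound(s_4, k_1) = 0x891
s_6 = InvRound(s_5, k_0) = 0x461

0x461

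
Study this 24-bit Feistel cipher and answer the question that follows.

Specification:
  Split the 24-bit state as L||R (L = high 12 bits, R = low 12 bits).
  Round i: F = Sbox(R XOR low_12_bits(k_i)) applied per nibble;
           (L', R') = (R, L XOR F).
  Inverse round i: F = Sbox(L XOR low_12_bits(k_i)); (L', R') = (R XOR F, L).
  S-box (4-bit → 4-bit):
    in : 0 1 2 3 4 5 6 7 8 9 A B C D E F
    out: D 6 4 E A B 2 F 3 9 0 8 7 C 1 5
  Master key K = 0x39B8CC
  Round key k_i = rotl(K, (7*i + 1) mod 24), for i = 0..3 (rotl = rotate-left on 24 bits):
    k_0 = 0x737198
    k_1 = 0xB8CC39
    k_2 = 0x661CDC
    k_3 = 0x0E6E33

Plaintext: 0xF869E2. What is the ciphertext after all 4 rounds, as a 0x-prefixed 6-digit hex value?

s_0 = plaintext = 0xF869E2
s_1 = Round(s_0, k_0) = 0x9E2C76
s_2 = Round(s_1, k_1) = 0xC76447
s_3 = Round(s_2, k_2) = 0x447FEE
s_4 = Round(s_3, k_3) = 0xFEE28B

0xFEE28B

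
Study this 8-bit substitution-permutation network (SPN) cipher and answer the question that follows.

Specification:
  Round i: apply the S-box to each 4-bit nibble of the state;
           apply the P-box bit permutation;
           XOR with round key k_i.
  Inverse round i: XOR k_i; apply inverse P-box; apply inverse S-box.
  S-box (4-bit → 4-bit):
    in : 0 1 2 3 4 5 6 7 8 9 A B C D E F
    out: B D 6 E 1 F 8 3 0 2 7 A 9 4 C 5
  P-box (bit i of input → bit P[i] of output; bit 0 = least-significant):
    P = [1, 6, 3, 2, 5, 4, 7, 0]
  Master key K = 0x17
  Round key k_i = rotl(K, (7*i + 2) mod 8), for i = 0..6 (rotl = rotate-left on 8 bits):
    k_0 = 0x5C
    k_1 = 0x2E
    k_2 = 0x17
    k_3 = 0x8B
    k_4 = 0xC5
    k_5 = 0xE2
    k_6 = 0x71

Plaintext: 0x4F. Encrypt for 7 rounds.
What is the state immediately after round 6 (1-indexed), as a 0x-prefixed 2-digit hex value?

0x5B

s_0 = plaintext = 0x4F
s_1 = Round(s_0, k_0) = 0x76
s_2 = Round(s_1, k_1) = 0x1A
s_3 = Round(s_2, k_2) = 0xFC
s_4 = Round(s_3, k_3) = 0x2D
s_5 = Round(s_4, k_4) = 0x5D
s_6 = Round(s_5, k_5) = 0x5B
s_7 = Round(s_6, k_6) = 0x84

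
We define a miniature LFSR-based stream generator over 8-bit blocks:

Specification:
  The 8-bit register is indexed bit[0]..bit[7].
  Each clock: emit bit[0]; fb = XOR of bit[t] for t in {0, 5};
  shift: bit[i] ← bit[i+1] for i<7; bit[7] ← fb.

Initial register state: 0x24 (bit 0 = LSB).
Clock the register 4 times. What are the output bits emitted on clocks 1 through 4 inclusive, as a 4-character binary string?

0010

reg_0 = 0x24
clock 1: out=0, reg = 0x92
clock 2: out=0, reg = 0x49
clock 3: out=1, reg = 0xA4
clock 4: out=0, reg = 0xD2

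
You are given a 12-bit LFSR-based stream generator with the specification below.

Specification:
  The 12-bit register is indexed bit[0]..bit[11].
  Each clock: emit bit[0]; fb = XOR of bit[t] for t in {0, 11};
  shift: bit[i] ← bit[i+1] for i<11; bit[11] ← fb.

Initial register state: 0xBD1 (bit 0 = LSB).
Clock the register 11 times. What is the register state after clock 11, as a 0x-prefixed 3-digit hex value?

0xD61

reg_0 = 0xBD1
clock 1: out=1, reg = 0x5E8
clock 2: out=0, reg = 0x2F4
clock 3: out=0, reg = 0x17A
clock 4: out=0, reg = 0x0BD
clock 5: out=1, reg = 0x85E
clock 6: out=0, reg = 0xC2F
clock 7: out=1, reg = 0x617
clock 8: out=1, reg = 0xB0B
clock 9: out=1, reg = 0x585
clock 10: out=1, reg = 0xAC2
clock 11: out=0, reg = 0xD61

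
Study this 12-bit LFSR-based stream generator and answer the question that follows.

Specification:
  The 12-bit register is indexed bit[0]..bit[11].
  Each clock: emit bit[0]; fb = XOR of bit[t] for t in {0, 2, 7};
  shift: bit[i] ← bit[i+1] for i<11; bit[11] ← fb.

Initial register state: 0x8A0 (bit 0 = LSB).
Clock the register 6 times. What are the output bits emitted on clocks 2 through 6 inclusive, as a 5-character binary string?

00001

reg_0 = 0x8A0
clock 1: out=0, reg = 0xC50
clock 2: out=0, reg = 0x628
clock 3: out=0, reg = 0x314
clock 4: out=0, reg = 0x98A
clock 5: out=0, reg = 0xCC5
clock 6: out=1, reg = 0xE62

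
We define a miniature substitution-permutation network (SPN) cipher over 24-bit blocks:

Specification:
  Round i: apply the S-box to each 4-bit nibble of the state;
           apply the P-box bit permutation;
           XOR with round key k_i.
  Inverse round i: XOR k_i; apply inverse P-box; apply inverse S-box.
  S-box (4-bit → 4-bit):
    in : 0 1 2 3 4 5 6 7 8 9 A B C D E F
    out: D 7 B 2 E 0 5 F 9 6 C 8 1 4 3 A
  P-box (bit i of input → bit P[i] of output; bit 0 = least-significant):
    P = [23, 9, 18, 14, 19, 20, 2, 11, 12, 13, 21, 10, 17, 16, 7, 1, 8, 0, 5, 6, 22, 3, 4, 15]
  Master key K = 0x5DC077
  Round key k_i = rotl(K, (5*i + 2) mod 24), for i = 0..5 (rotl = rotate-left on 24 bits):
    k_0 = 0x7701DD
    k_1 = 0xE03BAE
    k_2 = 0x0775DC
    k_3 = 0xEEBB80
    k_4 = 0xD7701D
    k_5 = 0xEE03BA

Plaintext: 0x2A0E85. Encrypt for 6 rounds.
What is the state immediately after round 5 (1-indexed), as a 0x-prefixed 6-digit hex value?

0x648CA8

s_0 = plaintext = 0x2A0E85
s_1 = Round(s_0, k_0) = 0x3DB937
s_2 = Round(s_1, k_1) = 0x545984
s_3 = Round(s_2, k_2) = 0x2B1FBD
s_4 = Round(s_3, k_3) = 0xA91748
s_5 = Round(s_4, k_4) = 0x648CA8
s_6 = Round(s_5, k_5) = 0x2C5BCD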